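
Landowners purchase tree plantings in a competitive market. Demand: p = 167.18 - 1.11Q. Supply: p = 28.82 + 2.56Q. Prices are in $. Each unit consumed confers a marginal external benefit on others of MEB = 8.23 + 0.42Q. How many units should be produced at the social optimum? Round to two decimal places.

Q* = 45.10

Social marginal benefit = demand + MEB = 175.41 - 0.69Q.
Set SMB = MC: 175.41 - 0.69Q = 28.82 + 2.56Q → Q* = 45.1046.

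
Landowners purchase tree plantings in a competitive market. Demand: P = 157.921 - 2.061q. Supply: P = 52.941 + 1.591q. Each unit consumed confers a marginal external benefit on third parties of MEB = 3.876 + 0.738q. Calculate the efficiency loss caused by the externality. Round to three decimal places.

Market equilibrium (private): 52.941 + 1.591q = 157.921 - 2.061q → q_m = 28.7459.
Social marginal benefit = demand + MEB = 161.797 - 1.323q.
Set SMB = MC: 161.797 - 1.323q = 52.941 + 1.591q → q* = 37.3562.
The loss is the area between SMB and MC from q* to q_m; with linear curves that's a triangle of height MEB(q_m).
DWL = ½ × 8.6103 × 25.0905 = 108.0184.

DWL = 108.018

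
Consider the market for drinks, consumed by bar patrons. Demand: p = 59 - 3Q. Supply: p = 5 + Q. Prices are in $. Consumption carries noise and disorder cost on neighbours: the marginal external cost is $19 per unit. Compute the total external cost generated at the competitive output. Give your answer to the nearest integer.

$257

Market equilibrium (private): 5 + Q = 59 - 3Q → Q_m = 13.5000.
Total external cost = MEC × Q_m = 19 × 13.5000 = 256.5000.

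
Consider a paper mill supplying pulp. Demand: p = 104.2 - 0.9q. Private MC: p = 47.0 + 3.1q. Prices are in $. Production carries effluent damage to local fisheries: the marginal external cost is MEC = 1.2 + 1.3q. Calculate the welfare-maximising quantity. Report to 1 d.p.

Social marginal cost = private MC + MEC = 48.2 + 4.4q.
Set SMC = demand: 48.2 + 4.4q = 104.2 - 0.9q → q* = 10.5660.

q* = 10.6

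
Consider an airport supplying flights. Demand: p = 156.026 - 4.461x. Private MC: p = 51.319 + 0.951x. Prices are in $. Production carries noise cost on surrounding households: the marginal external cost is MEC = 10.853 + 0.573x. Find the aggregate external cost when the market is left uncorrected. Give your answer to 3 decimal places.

$317.216

Market equilibrium (private): 51.319 + 0.951x = 156.026 - 4.461x → x_m = 19.3472.
Total external cost = ∫₀^{x_m} (10.853 + 0.573x) dx = 10.853×19.3472 + ½×0.573×19.3472² = 317.2162.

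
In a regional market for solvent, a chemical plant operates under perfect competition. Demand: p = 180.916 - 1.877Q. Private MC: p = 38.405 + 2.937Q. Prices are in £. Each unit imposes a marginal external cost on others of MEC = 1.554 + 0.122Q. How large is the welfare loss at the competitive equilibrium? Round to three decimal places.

Market equilibrium (private): 38.405 + 2.937Q = 180.916 - 1.877Q → Q_m = 29.6034.
Social marginal cost = private MC + MEC = 39.959 + 3.059Q.
Set SMC = demand: 39.959 + 3.059Q = 180.916 - 1.877Q → Q* = 28.5569.
Height of the DWL triangle at Q_m is SMC(Q_m) − demand(Q_m) = MEC(Q_m) = 5.1656.
DWL = ½ × 1.0465 × 5.1656 = 2.7029.

DWL = £2.703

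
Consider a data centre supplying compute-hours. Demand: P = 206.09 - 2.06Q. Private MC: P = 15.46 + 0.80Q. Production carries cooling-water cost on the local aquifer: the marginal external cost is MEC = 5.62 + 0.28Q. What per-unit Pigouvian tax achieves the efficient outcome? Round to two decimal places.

tax = 22.12 per unit

Social marginal cost = private MC + MEC = 21.08 + 1.08Q.
Set SMC = demand: 21.08 + 1.08Q = 206.09 - 2.06Q → Q* = 58.9204.
The Pigouvian tax equals MEC at Q*: 5.62 + 0.28×58.9204 = 22.1177.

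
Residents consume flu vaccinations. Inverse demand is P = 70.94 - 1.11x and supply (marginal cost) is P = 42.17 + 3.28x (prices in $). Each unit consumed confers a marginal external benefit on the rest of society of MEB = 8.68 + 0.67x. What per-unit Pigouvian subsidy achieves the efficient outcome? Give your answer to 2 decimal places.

subsidy = $15.43 per unit

Social marginal benefit = demand + MEB = 79.62 - 0.44x.
Set SMB = MC: 79.62 - 0.44x = 42.17 + 3.28x → x* = 10.0672.
The Pigouvian subsidy equals MEB at x*: 8.68 + 0.67×10.0672 = 15.4250.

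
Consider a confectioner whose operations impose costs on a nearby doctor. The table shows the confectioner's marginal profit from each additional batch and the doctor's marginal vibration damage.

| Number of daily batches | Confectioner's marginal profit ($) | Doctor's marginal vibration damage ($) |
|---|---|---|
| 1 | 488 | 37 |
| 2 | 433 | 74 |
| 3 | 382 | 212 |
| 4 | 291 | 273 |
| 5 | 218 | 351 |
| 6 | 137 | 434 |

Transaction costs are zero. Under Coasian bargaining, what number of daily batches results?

4

Bargaining reaches the level where marginal profit last exceeds marginal vibration damage.
That holds through level 4 (291 ≥ 273) but not at 5 (218 < 351).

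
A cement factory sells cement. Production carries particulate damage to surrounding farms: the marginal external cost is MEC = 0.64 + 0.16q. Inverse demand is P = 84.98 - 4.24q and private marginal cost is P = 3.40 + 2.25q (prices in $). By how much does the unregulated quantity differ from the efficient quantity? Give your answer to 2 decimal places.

Market equilibrium (private): 3.40 + 2.25q = 84.98 - 4.24q → q_m = 12.5701.
Social marginal cost = private MC + MEC = 4.04 + 2.41q.
Set SMC = demand: 4.04 + 2.41q = 84.98 - 4.24q → q* = 12.1714.
Gap = |12.5701 − 12.1714| = 0.3987.

0.40 units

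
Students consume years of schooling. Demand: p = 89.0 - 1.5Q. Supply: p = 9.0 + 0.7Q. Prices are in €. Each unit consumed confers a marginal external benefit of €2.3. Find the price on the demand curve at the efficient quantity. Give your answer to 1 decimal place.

Social marginal benefit = demand + MEB = 91.3 - 1.5Q.
Set SMB = MC: 91.3 - 1.5Q = 9.0 + 0.7Q → Q* = 37.4091.
Consumer price on the demand curve at Q*: 89.0 − 1.5×37.4091 = 32.8864.

P = €32.9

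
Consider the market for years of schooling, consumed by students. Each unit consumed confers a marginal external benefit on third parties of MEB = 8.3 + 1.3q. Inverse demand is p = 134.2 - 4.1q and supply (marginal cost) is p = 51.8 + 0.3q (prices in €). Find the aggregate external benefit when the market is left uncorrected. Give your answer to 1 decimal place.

Market equilibrium (private): 51.8 + 0.3q = 134.2 - 4.1q → q_m = 18.7273.
Total external benefit = ∫₀^{q_m} (8.3 + 1.3q) dq = 8.3×18.7273 + ½×1.3×18.7273² = 383.3992.

€383.4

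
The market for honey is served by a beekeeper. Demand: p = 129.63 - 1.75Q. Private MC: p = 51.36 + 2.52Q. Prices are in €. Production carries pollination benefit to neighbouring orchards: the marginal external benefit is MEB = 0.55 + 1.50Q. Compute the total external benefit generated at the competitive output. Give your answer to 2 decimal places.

€262.08

Market equilibrium (private): 51.36 + 2.52Q = 129.63 - 1.75Q → Q_m = 18.3302.
Total external benefit = ∫₀^{Q_m} (0.55 + 1.50Q) dQ = 0.55×18.3302 + ½×1.50×18.3302² = 262.0788.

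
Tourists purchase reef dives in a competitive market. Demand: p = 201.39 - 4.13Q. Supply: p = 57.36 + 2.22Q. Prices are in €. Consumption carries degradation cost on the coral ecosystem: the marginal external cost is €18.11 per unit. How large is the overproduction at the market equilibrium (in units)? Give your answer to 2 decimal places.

2.85 units

Market equilibrium (private): 57.36 + 2.22Q = 201.39 - 4.13Q → Q_m = 22.6819.
Social marginal benefit = demand − MEC = 183.28 - 4.13Q.
Set SMB = MC: 183.28 - 4.13Q = 57.36 + 2.22Q → Q* = 19.8299.
Gap = |22.6819 − 19.8299| = 2.8520.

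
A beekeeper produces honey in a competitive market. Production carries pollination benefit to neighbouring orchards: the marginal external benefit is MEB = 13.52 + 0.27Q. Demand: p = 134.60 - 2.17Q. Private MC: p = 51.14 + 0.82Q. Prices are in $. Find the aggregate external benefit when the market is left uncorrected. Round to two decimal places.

$482.57

Market equilibrium (private): 51.14 + 0.82Q = 134.60 - 2.17Q → Q_m = 27.9130.
Total external benefit = ∫₀^{Q_m} (13.52 + 0.27Q) dQ = 13.52×27.9130 + ½×0.27×27.9130² = 482.5671.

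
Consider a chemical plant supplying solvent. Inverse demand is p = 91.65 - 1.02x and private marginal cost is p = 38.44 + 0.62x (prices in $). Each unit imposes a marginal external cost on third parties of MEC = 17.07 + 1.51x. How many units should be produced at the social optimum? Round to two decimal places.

x* = 11.47

Social marginal cost = private MC + MEC = 55.51 + 2.13x.
Set SMC = demand: 55.51 + 2.13x = 91.65 - 1.02x → x* = 11.4730.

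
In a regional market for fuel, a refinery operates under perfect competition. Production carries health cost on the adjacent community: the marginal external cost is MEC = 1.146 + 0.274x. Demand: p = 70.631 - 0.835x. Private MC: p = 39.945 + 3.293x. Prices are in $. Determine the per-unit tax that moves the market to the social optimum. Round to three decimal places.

Social marginal cost = private MC + MEC = 41.091 + 3.567x.
Set SMC = demand: 41.091 + 3.567x = 70.631 - 0.835x → x* = 6.7106.
The Pigouvian tax equals MEC at x*: 1.146 + 0.274×6.7106 = 2.9847.

tax = $2.985 per unit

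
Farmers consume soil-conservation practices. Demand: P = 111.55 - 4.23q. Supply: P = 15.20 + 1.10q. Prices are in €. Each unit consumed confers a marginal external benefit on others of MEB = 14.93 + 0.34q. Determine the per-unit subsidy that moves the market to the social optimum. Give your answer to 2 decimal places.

subsidy = €22.51 per unit

Social marginal benefit = demand + MEB = 126.48 - 3.89q.
Set SMB = MC: 126.48 - 3.89q = 15.20 + 1.10q → q* = 22.3006.
The Pigouvian subsidy equals MEB at q*: 14.93 + 0.34×22.3006 = 22.5122.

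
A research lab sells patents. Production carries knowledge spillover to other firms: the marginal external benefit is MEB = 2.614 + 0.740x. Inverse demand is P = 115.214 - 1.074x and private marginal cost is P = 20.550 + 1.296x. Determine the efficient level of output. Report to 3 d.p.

Social marginal cost = private MC − MEB = 17.936 + 0.556x.
Set SMC = demand: 17.936 + 0.556x = 115.214 - 1.074x → x* = 59.6798.

x* = 59.680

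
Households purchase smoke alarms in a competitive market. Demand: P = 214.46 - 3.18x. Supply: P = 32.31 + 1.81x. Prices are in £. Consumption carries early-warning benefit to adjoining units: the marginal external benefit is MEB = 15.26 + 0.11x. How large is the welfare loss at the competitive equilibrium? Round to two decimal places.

Market equilibrium (private): 32.31 + 1.81x = 214.46 - 3.18x → x_m = 36.5030.
Social marginal benefit = demand + MEB = 229.72 - 3.07x.
Set SMB = MC: 229.72 - 3.07x = 32.31 + 1.81x → x* = 40.4529.
The loss is the area between SMB and MC from x* to x_m; with linear curves that's a triangle of height MEB(x_m).
DWL = ½ × 3.9499 × 19.2753 = 38.0678.

DWL = £38.07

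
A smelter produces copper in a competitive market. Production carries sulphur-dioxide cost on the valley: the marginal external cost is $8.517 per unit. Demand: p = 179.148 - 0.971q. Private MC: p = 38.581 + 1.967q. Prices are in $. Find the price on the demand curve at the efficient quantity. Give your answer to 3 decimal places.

P = $135.506

Social marginal cost = private MC + MEC = 47.098 + 1.967q.
Set SMC = demand: 47.098 + 1.967q = 179.148 - 0.971q → q* = 44.9455.
Consumer price on the demand curve at q*: 179.148 − 0.971×44.9455 = 135.5059.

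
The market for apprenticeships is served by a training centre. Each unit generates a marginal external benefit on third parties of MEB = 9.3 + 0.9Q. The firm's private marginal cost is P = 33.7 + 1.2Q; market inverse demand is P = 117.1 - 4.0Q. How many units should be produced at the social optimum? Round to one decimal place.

Q* = 21.6

Social marginal cost = private MC − MEB = 24.4 + 0.3Q.
Set SMC = demand: 24.4 + 0.3Q = 117.1 - 4.0Q → Q* = 21.5581.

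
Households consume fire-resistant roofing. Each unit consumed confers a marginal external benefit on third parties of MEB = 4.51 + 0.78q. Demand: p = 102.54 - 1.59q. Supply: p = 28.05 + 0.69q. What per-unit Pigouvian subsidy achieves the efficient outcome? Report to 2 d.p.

Social marginal benefit = demand + MEB = 107.05 - 0.81q.
Set SMB = MC: 107.05 - 0.81q = 28.05 + 0.69q → q* = 52.6667.
The Pigouvian subsidy equals MEB at q*: 4.51 + 0.78×52.6667 = 45.5900.

subsidy = 45.59 per unit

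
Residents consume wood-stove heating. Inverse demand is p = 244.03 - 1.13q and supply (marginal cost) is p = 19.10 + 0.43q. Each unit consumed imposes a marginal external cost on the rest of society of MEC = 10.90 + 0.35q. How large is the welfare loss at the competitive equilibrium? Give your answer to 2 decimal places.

Market equilibrium (private): 19.10 + 0.43q = 244.03 - 1.13q → q_m = 144.1859.
Social marginal benefit = demand − MEC = 233.13 - 1.48q.
Set SMB = MC: 233.13 - 1.48q = 19.10 + 0.43q → q* = 112.0576.
The welfare-loss triangle has base |q_m − q*| and height MEC(q_m) (the vertical gap between SMB and MC is zero at q* and MEC at q_m).
DWL = ½ × 32.1283 × 61.3651 = 985.7782.

DWL = 985.78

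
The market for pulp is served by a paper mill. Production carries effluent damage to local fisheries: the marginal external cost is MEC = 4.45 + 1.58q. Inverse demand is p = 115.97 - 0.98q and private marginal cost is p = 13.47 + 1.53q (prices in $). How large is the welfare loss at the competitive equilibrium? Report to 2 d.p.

DWL = $581.56

Market equilibrium (private): 13.47 + 1.53q = 115.97 - 0.98q → q_m = 40.8367.
Social marginal cost = private MC + MEC = 17.92 + 3.11q.
Set SMC = demand: 17.92 + 3.11q = 115.97 - 0.98q → q* = 23.9731.
The loss is the area between SMC and demand from q* to q_m; with linear curves that's a triangle of height MEC(q_m).
DWL = ½ × 16.8636 × 68.9719 = 581.5573.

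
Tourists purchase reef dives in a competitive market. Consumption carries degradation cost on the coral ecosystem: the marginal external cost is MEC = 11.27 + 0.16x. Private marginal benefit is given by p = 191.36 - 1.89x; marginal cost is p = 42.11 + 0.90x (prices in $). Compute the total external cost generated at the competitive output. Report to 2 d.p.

$831.82

Market equilibrium (private): 42.11 + 0.90x = 191.36 - 1.89x → x_m = 53.4946.
Total external cost = ∫₀^{x_m} (11.27 + 0.16x) dx = 11.27×53.4946 + ½×0.16×53.4946² = 831.8179.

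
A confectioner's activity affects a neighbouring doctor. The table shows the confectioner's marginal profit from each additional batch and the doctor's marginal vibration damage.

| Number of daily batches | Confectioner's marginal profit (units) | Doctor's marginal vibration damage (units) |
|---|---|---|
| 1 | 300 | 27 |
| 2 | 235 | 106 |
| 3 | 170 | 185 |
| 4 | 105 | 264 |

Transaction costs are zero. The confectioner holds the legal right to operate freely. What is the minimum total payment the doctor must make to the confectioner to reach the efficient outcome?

Left alone the confectioner would choose level 4 (marginal profit stays positive).
Efficient level: k* = 2 (marginal profit ≥ marginal vibration damage through 2).
The doctor must at least cover the confectioner's forgone profit from cutting 4→2: 170 + 105 = 275.

275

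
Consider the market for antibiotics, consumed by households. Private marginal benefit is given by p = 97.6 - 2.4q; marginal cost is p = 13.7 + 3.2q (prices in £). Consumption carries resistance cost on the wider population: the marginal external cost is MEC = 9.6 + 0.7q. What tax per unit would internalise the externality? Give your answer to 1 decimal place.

Social marginal benefit = demand − MEC = 88.0 - 3.1q.
Set SMB = MC: 88.0 - 3.1q = 13.7 + 3.2q → q* = 11.7937.
The Pigouvian tax equals MEC at q*: 9.6 + 0.7×11.7937 = 17.8556.

tax = £17.9 per unit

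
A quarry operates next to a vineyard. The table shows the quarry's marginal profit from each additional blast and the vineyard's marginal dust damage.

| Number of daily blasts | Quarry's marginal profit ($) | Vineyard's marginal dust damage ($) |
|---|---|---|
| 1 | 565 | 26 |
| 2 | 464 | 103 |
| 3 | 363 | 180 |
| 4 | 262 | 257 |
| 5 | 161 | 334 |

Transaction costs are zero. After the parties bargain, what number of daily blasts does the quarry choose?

4

Bargaining reaches the level where marginal profit last exceeds marginal dust damage.
That holds through level 4 (262 ≥ 257) but not at 5 (161 < 334).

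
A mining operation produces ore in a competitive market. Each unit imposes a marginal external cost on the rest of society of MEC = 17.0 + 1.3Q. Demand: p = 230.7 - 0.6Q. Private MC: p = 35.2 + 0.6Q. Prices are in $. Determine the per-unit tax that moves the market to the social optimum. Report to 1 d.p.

tax = $109.8 per unit

Social marginal cost = private MC + MEC = 52.2 + 1.9Q.
Set SMC = demand: 52.2 + 1.9Q = 230.7 - 0.6Q → Q* = 71.4000.
The Pigouvian tax equals MEC at Q*: 17.0 + 1.3×71.4000 = 109.8200.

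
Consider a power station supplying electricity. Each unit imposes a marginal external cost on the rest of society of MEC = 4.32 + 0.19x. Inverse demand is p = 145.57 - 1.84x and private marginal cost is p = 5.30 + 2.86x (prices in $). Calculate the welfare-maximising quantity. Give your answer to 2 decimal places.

Social marginal cost = private MC + MEC = 9.62 + 3.05x.
Set SMC = demand: 9.62 + 3.05x = 145.57 - 1.84x → x* = 27.8016.

x* = 27.80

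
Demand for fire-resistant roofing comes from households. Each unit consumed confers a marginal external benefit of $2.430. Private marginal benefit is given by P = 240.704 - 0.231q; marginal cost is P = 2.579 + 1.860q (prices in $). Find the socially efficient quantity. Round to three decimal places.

q* = 115.043

Social marginal benefit = demand + MEB = 243.134 - 0.231q.
Set SMB = MC: 243.134 - 0.231q = 2.579 + 1.860q → q* = 115.0430.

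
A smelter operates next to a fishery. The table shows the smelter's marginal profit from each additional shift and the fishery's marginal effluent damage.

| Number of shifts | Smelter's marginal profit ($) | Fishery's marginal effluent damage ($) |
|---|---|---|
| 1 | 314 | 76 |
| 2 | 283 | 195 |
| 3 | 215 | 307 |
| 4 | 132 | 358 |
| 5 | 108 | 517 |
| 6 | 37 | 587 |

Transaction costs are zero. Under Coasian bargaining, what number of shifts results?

Bargaining reaches the level where marginal profit last exceeds marginal effluent damage.
That holds through level 2 (283 ≥ 195) but not at 3 (215 < 307).

2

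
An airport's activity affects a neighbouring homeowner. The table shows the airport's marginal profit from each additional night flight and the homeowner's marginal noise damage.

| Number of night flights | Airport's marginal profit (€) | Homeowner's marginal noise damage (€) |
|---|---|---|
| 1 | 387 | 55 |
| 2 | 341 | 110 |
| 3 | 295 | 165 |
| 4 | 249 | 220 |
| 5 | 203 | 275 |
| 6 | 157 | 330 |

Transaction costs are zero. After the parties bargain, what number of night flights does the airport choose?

Bargaining reaches the level where marginal profit last exceeds marginal noise damage.
That holds through level 4 (249 ≥ 220) but not at 5 (203 < 275).

4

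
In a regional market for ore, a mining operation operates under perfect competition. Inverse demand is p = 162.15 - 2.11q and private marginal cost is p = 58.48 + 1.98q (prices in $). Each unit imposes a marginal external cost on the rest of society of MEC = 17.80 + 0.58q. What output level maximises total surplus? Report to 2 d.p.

q* = 18.39

Social marginal cost = private MC + MEC = 76.28 + 2.56q.
Set SMC = demand: 76.28 + 2.56q = 162.15 - 2.11q → q* = 18.3876.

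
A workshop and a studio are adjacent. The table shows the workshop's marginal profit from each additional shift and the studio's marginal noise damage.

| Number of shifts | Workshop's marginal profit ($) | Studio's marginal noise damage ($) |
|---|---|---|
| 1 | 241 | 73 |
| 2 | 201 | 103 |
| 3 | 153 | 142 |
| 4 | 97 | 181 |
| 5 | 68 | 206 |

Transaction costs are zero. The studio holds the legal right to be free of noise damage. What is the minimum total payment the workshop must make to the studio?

$318

Efficient level: marginal profit ≥ marginal noise damage through level 3, so k* = 3.
With the studio holding the right, the workshop must at least compensate total damage at k*: 73 + 103 + 142 = 318.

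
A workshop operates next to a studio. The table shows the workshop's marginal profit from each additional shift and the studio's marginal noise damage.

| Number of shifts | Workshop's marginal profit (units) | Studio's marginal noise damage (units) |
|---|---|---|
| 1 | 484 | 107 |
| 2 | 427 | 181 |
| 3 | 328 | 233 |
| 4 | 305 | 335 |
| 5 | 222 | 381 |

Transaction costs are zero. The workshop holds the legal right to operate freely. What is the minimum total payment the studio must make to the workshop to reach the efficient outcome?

527

Left alone the workshop would choose level 5 (marginal profit stays positive).
Efficient level: k* = 3 (marginal profit ≥ marginal noise damage through 3).
The studio must at least cover the workshop's forgone profit from cutting 5→3: 305 + 222 = 527.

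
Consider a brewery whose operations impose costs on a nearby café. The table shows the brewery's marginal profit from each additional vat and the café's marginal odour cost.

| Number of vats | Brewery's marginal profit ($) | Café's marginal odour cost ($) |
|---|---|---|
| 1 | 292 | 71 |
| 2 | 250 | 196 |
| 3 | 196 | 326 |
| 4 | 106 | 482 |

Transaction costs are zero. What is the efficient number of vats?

2

Bargaining reaches the level where marginal profit last exceeds marginal odour cost.
That holds through level 2 (250 ≥ 196) but not at 3 (196 < 326).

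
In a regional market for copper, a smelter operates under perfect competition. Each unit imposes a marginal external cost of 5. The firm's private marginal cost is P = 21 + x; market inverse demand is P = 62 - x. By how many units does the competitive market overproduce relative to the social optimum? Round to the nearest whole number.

Market equilibrium (private): 21 + x = 62 - x → x_m = 20.5000.
Social marginal cost = private MC + MEC = 26 + x.
Set SMC = demand: 26 + x = 62 - x → x* = 18.0000.
Gap = |20.5000 − 18.0000| = 2.5000.

3 units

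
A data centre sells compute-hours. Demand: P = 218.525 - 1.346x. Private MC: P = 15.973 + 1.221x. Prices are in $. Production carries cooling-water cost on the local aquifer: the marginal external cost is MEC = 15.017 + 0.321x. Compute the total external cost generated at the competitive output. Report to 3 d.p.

Market equilibrium (private): 15.973 + 1.221x = 218.525 - 1.346x → x_m = 78.9061.
Total external cost = ∫₀^{x_m} (15.017 + 0.321x) dx = 15.017×78.9061 + ½×0.321×78.9061² = 2184.2336.

$2184.234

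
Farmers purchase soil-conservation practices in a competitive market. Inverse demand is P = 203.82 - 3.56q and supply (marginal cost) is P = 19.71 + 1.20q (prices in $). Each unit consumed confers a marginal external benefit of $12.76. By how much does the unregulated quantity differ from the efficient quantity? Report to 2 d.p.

2.68 units

Market equilibrium (private): 19.71 + 1.20q = 203.82 - 3.56q → q_m = 38.6786.
Social marginal benefit = demand + MEB = 216.58 - 3.56q.
Set SMB = MC: 216.58 - 3.56q = 19.71 + 1.20q → q* = 41.3592.
Gap = |38.6786 − 41.3592| = 2.6806.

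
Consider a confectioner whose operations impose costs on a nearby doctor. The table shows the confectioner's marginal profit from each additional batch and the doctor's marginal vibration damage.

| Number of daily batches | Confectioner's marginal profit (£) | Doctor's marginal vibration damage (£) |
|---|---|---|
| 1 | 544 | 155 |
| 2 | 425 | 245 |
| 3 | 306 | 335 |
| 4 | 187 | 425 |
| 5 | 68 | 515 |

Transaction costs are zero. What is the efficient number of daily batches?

Bargaining reaches the level where marginal profit last exceeds marginal vibration damage.
That holds through level 2 (425 ≥ 245) but not at 3 (306 < 335).

2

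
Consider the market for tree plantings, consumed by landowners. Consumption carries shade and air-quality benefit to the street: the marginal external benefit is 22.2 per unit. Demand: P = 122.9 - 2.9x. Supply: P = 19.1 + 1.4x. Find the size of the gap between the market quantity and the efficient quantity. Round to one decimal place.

5.2 units

Market equilibrium (private): 19.1 + 1.4x = 122.9 - 2.9x → x_m = 24.1395.
Social marginal benefit = demand + MEB = 145.1 - 2.9x.
Set SMB = MC: 145.1 - 2.9x = 19.1 + 1.4x → x* = 29.3023.
Gap = |24.1395 − 29.3023| = 5.1628.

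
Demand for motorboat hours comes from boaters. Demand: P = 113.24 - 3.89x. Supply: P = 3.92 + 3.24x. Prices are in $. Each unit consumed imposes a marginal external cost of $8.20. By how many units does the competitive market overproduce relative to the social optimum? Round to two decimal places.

1.15 units

Market equilibrium (private): 3.92 + 3.24x = 113.24 - 3.89x → x_m = 15.3324.
Social marginal benefit = demand − MEC = 105.04 - 3.89x.
Set SMB = MC: 105.04 - 3.89x = 3.92 + 3.24x → x* = 14.1823.
Gap = |15.3324 − 14.1823| = 1.1501.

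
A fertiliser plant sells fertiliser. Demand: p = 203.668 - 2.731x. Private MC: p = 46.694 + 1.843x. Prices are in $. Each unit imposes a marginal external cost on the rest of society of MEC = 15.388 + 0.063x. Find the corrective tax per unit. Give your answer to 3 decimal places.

tax = $17.312 per unit

Social marginal cost = private MC + MEC = 62.082 + 1.906x.
Set SMC = demand: 62.082 + 1.906x = 203.668 - 2.731x → x* = 30.5340.
The Pigouvian tax equals MEC at x*: 15.388 + 0.063×30.5340 = 17.3116.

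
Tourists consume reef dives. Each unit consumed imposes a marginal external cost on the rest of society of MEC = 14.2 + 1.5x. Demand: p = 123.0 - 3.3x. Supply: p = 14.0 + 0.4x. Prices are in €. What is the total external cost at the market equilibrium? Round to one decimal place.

€1069.2

Market equilibrium (private): 14.0 + 0.4x = 123.0 - 3.3x → x_m = 29.4595.
Total external cost = ∫₀^{x_m} (14.2 + 1.5x) dx = 14.2×29.4595 + ½×1.5×29.4595² = 1069.2215.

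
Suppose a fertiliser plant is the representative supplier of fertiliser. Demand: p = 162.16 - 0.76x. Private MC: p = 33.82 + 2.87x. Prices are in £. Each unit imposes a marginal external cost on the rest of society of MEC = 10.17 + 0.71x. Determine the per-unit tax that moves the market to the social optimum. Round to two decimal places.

tax = £29.50 per unit

Social marginal cost = private MC + MEC = 43.99 + 3.58x.
Set SMC = demand: 43.99 + 3.58x = 162.16 - 0.76x → x* = 27.2281.
The Pigouvian tax equals MEC at x*: 10.17 + 0.71×27.2281 = 29.5020.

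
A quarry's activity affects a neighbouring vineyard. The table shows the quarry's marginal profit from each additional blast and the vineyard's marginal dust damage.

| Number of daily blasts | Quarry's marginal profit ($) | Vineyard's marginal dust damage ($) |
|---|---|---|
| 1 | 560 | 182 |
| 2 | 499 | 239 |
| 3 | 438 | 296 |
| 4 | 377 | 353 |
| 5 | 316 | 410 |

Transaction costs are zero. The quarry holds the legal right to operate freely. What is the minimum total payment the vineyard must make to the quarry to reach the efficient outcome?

Left alone the quarry would choose level 5 (marginal profit stays positive).
Efficient level: k* = 4 (marginal profit ≥ marginal dust damage through 4).
The vineyard must at least cover the quarry's forgone profit from cutting 5→4: 316 = 316.

$316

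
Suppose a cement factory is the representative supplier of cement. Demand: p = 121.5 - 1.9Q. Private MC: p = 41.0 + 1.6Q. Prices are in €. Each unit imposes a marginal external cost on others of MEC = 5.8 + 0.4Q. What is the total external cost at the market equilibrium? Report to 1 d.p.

Market equilibrium (private): 41.0 + 1.6Q = 121.5 - 1.9Q → Q_m = 23.0000.
Total external cost = ∫₀^{Q_m} (5.8 + 0.4Q) dQ = 5.8×23.0000 + ½×0.4×23.0000² = 239.2000.

€239.2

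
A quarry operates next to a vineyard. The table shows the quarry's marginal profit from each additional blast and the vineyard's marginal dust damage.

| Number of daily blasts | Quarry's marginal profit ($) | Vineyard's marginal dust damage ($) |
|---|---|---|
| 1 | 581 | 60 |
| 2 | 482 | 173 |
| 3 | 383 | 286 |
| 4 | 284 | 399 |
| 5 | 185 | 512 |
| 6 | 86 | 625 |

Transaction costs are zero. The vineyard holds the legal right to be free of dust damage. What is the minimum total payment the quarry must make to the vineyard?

Efficient level: marginal profit ≥ marginal dust damage through level 3, so k* = 3.
With the vineyard holding the right, the quarry must at least compensate total damage at k*: 60 + 173 + 286 = 519.

$519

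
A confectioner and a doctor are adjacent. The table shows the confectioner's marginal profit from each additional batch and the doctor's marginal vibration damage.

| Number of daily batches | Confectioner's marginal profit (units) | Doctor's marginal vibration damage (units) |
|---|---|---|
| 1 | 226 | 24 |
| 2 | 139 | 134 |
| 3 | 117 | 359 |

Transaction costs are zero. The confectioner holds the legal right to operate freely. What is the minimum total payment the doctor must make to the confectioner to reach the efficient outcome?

Left alone the confectioner would choose level 3 (marginal profit stays positive).
Efficient level: k* = 2 (marginal profit ≥ marginal vibration damage through 2).
The doctor must at least cover the confectioner's forgone profit from cutting 3→2: 117 = 117.

117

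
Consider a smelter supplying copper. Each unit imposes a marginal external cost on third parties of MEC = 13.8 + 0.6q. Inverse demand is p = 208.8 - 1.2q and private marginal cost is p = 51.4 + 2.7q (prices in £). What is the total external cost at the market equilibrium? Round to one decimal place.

Market equilibrium (private): 51.4 + 2.7q = 208.8 - 1.2q → q_m = 40.3590.
Total external cost = ∫₀^{q_m} (13.8 + 0.6q) dq = 13.8×40.3590 + ½×0.6×40.3590² = 1045.6089.

£1045.6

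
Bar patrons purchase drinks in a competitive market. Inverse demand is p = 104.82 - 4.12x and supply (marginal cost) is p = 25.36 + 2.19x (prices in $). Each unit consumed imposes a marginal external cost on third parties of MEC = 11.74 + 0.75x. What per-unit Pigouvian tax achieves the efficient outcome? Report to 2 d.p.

Social marginal benefit = demand − MEC = 93.08 - 4.87x.
Set SMB = MC: 93.08 - 4.87x = 25.36 + 2.19x → x* = 9.5921.
The Pigouvian tax equals MEC at x*: 11.74 + 0.75×9.5921 = 18.9341.

tax = $18.93 per unit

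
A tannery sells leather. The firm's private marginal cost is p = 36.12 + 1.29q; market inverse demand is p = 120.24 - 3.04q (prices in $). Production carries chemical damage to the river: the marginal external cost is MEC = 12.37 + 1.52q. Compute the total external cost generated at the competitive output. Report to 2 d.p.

$527.15

Market equilibrium (private): 36.12 + 1.29q = 120.24 - 3.04q → q_m = 19.4273.
Total external cost = ∫₀^{q_m} (12.37 + 1.52q) dq = 12.37×19.4273 + ½×1.52×19.4273² = 527.1549.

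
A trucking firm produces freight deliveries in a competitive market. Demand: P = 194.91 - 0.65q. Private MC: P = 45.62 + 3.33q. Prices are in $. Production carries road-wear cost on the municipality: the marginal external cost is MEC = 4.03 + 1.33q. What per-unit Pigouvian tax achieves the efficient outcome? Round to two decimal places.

Social marginal cost = private MC + MEC = 49.65 + 4.66q.
Set SMC = demand: 49.65 + 4.66q = 194.91 - 0.65q → q* = 27.3559.
The Pigouvian tax equals MEC at q*: 4.03 + 1.33×27.3559 = 40.4133.

tax = $40.41 per unit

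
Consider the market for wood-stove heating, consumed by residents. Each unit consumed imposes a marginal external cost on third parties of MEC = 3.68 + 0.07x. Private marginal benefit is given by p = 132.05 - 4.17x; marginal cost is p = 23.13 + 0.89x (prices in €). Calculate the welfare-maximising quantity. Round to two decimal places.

x* = 20.51

Social marginal benefit = demand − MEC = 128.37 - 4.24x.
Set SMB = MC: 128.37 - 4.24x = 23.13 + 0.89x → x* = 20.5146.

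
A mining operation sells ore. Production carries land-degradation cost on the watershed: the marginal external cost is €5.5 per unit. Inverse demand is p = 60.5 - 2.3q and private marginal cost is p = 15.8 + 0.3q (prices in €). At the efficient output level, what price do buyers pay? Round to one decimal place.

P = €25.8

Social marginal cost = private MC + MEC = 21.3 + 0.3q.
Set SMC = demand: 21.3 + 0.3q = 60.5 - 2.3q → q* = 15.0769.
Consumer price on the demand curve at q*: 60.5 − 2.3×15.0769 = 25.8231.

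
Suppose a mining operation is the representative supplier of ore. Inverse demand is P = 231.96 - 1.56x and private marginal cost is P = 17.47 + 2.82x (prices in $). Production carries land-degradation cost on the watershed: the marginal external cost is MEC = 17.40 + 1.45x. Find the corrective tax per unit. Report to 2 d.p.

Social marginal cost = private MC + MEC = 34.87 + 4.27x.
Set SMC = demand: 34.87 + 4.27x = 231.96 - 1.56x → x* = 33.8062.
The Pigouvian tax equals MEC at x*: 17.40 + 1.45×33.8062 = 66.4190.

tax = $66.42 per unit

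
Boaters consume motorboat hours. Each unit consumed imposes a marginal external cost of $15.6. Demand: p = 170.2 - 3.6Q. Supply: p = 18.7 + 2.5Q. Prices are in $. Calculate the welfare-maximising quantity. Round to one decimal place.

Social marginal benefit = demand − MEC = 154.6 - 3.6Q.
Set SMB = MC: 154.6 - 3.6Q = 18.7 + 2.5Q → Q* = 22.2787.

Q* = 22.3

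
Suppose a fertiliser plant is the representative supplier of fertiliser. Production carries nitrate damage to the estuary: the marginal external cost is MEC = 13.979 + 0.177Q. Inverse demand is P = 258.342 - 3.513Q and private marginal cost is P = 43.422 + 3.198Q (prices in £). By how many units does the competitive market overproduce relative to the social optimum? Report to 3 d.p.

2.852 units

Market equilibrium (private): 43.422 + 3.198Q = 258.342 - 3.513Q → Q_m = 32.0250.
Social marginal cost = private MC + MEC = 57.401 + 3.375Q.
Set SMC = demand: 57.401 + 3.375Q = 258.342 - 3.513Q → Q* = 29.1726.
Gap = |32.0250 − 29.1726| = 2.8524.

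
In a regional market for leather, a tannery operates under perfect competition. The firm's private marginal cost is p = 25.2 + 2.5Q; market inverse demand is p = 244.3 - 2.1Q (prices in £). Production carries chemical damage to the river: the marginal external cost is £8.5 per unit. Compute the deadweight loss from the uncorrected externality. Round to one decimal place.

DWL = £7.9

Market equilibrium (private): 25.2 + 2.5Q = 244.3 - 2.1Q → Q_m = 47.6304.
Social marginal cost = private MC + MEC = 33.7 + 2.5Q.
Set SMC = demand: 33.7 + 2.5Q = 244.3 - 2.1Q → Q* = 45.7826.
Height of the DWL triangle at Q_m is SMC(Q_m) − demand(Q_m) = MEC(Q_m) = 8.5000.
DWL = ½ × 1.8478 × 8.5000 = 7.8532.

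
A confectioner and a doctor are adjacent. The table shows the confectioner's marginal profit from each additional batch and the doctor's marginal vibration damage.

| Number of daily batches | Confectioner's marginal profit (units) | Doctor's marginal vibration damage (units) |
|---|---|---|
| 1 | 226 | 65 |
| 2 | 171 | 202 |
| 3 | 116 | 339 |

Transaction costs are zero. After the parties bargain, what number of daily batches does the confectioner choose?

1

Bargaining reaches the level where marginal profit last exceeds marginal vibration damage.
That holds through level 1 (226 ≥ 65) but not at 2 (171 < 202).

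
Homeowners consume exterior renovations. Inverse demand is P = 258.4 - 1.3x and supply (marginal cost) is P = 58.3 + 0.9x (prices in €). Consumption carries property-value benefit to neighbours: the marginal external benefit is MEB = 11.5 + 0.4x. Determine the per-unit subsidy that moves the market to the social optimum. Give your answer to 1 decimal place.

subsidy = €58.5 per unit

Social marginal benefit = demand + MEB = 269.9 - 0.9x.
Set SMB = MC: 269.9 - 0.9x = 58.3 + 0.9x → x* = 117.5556.
The Pigouvian subsidy equals MEB at x*: 11.5 + 0.4×117.5556 = 58.5222.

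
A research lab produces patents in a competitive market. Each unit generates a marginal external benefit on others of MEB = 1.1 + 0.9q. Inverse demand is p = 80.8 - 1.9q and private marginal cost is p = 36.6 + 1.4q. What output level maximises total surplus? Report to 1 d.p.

q* = 18.9

Social marginal cost = private MC − MEB = 35.5 + 0.5q.
Set SMC = demand: 35.5 + 0.5q = 80.8 - 1.9q → q* = 18.8750.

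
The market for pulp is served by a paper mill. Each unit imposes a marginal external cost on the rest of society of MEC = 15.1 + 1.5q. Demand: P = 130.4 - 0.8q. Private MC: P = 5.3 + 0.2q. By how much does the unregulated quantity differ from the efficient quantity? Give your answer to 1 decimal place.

81.1 units

Market equilibrium (private): 5.3 + 0.2q = 130.4 - 0.8q → q_m = 125.1000.
Social marginal cost = private MC + MEC = 20.4 + 1.7q.
Set SMC = demand: 20.4 + 1.7q = 130.4 - 0.8q → q* = 44.0000.
Gap = |125.1000 − 44.0000| = 81.1000.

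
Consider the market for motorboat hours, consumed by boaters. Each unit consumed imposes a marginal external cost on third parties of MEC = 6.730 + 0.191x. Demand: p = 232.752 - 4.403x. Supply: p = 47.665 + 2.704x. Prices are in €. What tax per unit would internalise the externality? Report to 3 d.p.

tax = €11.398 per unit

Social marginal benefit = demand − MEC = 226.022 - 4.594x.
Set SMB = MC: 226.022 - 4.594x = 47.665 + 2.704x → x* = 24.4392.
The Pigouvian tax equals MEC at x*: 6.730 + 0.191×24.4392 = 11.3979.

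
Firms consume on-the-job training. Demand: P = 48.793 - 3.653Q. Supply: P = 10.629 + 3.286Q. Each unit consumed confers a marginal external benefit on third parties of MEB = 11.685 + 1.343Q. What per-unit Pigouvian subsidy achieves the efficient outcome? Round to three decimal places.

Social marginal benefit = demand + MEB = 60.478 - 2.310Q.
Set SMB = MC: 60.478 - 2.310Q = 10.629 + 3.286Q → Q* = 8.9080.
The Pigouvian subsidy equals MEB at Q*: 11.685 + 1.343×8.9080 = 23.6484.

subsidy = 23.648 per unit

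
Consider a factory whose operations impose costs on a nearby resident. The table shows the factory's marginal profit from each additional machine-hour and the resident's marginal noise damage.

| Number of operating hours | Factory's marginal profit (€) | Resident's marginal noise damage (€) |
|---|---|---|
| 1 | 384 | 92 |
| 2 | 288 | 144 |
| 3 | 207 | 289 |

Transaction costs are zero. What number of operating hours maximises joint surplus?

2

Bargaining reaches the level where marginal profit last exceeds marginal noise damage.
That holds through level 2 (288 ≥ 144) but not at 3 (207 < 289).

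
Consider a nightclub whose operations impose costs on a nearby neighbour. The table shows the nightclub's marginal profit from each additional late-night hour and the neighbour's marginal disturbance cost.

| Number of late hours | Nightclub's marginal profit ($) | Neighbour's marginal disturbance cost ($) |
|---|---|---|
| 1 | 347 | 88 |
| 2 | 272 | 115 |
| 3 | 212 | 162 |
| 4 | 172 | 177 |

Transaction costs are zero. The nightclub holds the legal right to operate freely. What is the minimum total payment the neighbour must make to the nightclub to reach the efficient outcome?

$172

Left alone the nightclub would choose level 4 (marginal profit stays positive).
Efficient level: k* = 3 (marginal profit ≥ marginal disturbance cost through 3).
The neighbour must at least cover the nightclub's forgone profit from cutting 4→3: 172 = 172.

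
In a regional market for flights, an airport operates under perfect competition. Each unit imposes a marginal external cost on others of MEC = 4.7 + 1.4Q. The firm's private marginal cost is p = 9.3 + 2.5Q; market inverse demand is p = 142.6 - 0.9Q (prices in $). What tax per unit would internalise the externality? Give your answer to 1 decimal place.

Social marginal cost = private MC + MEC = 14.0 + 3.9Q.
Set SMC = demand: 14.0 + 3.9Q = 142.6 - 0.9Q → Q* = 26.7917.
The Pigouvian tax equals MEC at Q*: 4.7 + 1.4×26.7917 = 42.2084.

tax = $42.2 per unit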